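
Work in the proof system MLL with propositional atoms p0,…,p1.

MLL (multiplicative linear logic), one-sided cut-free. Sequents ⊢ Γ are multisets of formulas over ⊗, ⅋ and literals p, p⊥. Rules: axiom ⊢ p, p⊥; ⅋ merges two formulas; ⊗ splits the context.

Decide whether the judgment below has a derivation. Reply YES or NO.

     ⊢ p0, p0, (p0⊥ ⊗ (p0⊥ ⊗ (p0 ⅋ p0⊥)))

Proof tree:
[⊗]  ⊢ p0, p0, (p0⊥ ⊗ (p0⊥ ⊗ (p0 ⅋ p0⊥)))
  [Ax]  ⊢ p0, p0⊥
  [⊗]  ⊢ p0, (p0⊥ ⊗ (p0 ⅋ p0⊥))
    [Ax]  ⊢ p0, p0⊥
    [⅋]  ⊢ (p0 ⅋ p0⊥)
      [Ax]  ⊢ p0, p0⊥

Result: YES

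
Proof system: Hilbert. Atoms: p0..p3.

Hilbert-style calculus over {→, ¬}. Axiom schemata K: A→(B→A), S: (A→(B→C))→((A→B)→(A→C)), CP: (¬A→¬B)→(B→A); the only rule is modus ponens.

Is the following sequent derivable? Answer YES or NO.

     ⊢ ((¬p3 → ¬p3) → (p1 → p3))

Truth-table refutation:
  v=0000: Γ:[] Δ:[((¬p3 → ¬p3) → (p1 → p3))=T] refutes=False
  v=0001: Γ:[] Δ:[((¬p3 → ¬p3) → (p1 → p3))=T] refutes=False
  v=0010: Γ:[] Δ:[((¬p3 → ¬p3) → (p1 → p3))=T] refutes=False
  v=0011: Γ:[] Δ:[((¬p3 → ¬p3) → (p1 → p3))=T] refutes=False
  v=0100: Γ:[] Δ:[((¬p3 → ¬p3) → (p1 → p3))=F] refutes=True  ← countermodel

Result: NO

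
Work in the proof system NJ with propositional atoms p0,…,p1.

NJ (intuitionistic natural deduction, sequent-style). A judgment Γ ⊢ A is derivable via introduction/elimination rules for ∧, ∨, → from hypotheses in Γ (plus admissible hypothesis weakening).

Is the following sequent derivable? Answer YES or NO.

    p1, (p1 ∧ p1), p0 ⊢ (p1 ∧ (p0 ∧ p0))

Proof tree:
[∧I] p1, (p1 ∧ p1), p0 ⊢ (p1 ∧ (p0 ∧ p0))
  [Wk] p1, (p1 ∧ p1) ⊢ p1
    [Ax] p1 ⊢ p1
  [∧I] p0 ⊢ (p0 ∧ p0)
    [Ax] p0 ⊢ p0
    [Ax] p0 ⊢ p0

Result: YES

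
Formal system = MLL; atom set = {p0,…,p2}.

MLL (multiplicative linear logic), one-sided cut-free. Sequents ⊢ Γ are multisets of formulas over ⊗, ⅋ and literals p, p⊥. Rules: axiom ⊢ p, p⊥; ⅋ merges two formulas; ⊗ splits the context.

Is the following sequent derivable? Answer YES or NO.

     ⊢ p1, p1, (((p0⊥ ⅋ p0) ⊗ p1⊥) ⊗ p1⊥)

Derivation (root first):
[⊗]  ⊢ p1, p1, (((p0⊥ ⅋ p0) ⊗ p1⊥) ⊗ p1⊥)
  [⊗]  ⊢ p1, ((p0⊥ ⅋ p0) ⊗ p1⊥)
    [⅋]  ⊢ (p0⊥ ⅋ p0)
      [Ax]  ⊢ p0, p0⊥
    [Ax]  ⊢ p1, p1⊥
  [Ax]  ⊢ p1, p1⊥

Result: YES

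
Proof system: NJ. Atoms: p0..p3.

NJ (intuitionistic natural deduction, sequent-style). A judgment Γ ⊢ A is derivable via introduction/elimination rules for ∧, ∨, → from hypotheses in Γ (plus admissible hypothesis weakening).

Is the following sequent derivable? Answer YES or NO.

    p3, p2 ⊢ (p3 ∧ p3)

Proof tree:
[Wk] p3, p2 ⊢ (p3 ∧ p3)
  [∧I] p3 ⊢ (p3 ∧ p3)
    [Ax] p3 ⊢ p3
    [Ax] p3 ⊢ p3

Result: YES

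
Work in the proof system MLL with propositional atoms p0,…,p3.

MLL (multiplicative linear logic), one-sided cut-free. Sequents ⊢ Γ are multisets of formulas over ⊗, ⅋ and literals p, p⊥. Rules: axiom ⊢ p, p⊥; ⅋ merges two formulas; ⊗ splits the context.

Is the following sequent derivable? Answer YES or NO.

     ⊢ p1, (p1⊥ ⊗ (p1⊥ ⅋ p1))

Derivation trace:
[⊗]  ⊢ p1, (p1⊥ ⊗ (p1⊥ ⅋ p1))
  [Ax]  ⊢ p1, p1⊥
  [⅋]  ⊢ (p1⊥ ⅋ p1)
    [Ax]  ⊢ p1, p1⊥

Result: YES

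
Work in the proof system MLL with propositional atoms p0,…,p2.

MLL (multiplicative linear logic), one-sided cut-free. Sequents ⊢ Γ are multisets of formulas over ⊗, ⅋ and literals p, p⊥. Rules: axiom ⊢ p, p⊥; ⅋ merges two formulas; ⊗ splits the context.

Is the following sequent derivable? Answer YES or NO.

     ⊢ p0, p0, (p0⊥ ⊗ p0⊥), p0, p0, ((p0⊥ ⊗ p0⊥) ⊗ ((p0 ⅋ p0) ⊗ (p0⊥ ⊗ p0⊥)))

Derivation (root first):
[⊗]  ⊢ p0, p0, (p0⊥ ⊗ p0⊥), p0, p0, ((p0⊥ ⊗ p0⊥) ⊗ ((p0 ⅋ p0) ⊗ (p0⊥ ⊗ p0⊥)))
  [⊗]  ⊢ p0, p0, (p0⊥ ⊗ p0⊥)
    [Ax]  ⊢ p0, p0⊥
    [Ax]  ⊢ p0, p0⊥
  [⊗]  ⊢ (p0⊥ ⊗ p0⊥), p0, p0, ((p0 ⅋ p0) ⊗ (p0⊥ ⊗ p0⊥))
    [⅋]  ⊢ (p0⊥ ⊗ p0⊥), (p0 ⅋ p0)
      [⊗]  ⊢ p0, p0, (p0⊥ ⊗ p0⊥)
        [Ax]  ⊢ p0, p0⊥
        [Ax]  ⊢ p0, p0⊥
    [⊗]  ⊢ p0, p0, (p0⊥ ⊗ p0⊥)
      [Ax]  ⊢ p0, p0⊥
      [Ax]  ⊢ p0, p0⊥

Result: YES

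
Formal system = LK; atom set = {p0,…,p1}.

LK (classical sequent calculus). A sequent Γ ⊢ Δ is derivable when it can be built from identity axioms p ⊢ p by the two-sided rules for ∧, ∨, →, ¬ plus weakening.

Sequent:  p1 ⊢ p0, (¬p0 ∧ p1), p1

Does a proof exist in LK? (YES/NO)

Proof tree:
[WR] p1 ⊢ p0, (¬p0 ∧ p1), p1
  [∧R] p1 ⊢ p0, (¬p0 ∧ p1)
    [¬R]  ⊢ p0, ¬p0
      [Ax] p0 ⊢ p0
    [Ax] p1 ⊢ p1

Result: YES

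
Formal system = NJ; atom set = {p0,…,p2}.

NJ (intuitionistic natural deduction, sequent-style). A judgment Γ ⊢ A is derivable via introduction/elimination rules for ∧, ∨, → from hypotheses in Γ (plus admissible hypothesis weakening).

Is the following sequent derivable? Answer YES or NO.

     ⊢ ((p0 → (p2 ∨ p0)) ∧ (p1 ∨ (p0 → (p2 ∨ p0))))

Derivation trace:
[∧I]  ⊢ ((p0 → (p2 ∨ p0)) ∧ (p1 ∨ (p0 → (p2 ∨ p0))))
  [→I]  ⊢ (p0 → (p2 ∨ p0))
    [∨I₂] p0 ⊢ (p2 ∨ p0)
      [Ax] p0 ⊢ p0
  [∨I₂]  ⊢ (p1 ∨ (p0 → (p2 ∨ p0)))
    [→I]  ⊢ (p0 → (p2 ∨ p0))
      [∨I₂] p0 ⊢ (p2 ∨ p0)
        [Ax] p0 ⊢ p0

Result: YES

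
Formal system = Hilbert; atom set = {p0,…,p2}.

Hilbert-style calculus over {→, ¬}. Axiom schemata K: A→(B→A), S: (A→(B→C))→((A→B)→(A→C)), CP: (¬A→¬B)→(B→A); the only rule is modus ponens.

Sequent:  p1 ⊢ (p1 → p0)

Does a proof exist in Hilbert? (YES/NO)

Truth-table refutation:
  v=000: Γ:[p1=F] Δ:[(p1 → p0)=T] refutes=False
  v=001: Γ:[p1=F] Δ:[(p1 → p0)=T] refutes=False
  v=010: Γ:[p1=T] Δ:[(p1 → p0)=F] refutes=True  ← countermodel

Result: NO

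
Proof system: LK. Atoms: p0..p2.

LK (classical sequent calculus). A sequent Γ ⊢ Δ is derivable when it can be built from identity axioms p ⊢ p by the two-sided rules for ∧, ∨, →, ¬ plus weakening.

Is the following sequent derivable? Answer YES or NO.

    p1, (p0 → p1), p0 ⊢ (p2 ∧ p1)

Truth-table refutation:
  v=000: Γ:[p1=F, (p0 → p1)=T, p0=F] Δ:[(p2 ∧ p1)=F] refutes=False
  v=001: Γ:[p1=F, (p0 → p1)=T, p0=F] Δ:[(p2 ∧ p1)=F] refutes=False
  v=010: Γ:[p1=T, (p0 → p1)=T, p0=F] Δ:[(p2 ∧ p1)=F] refutes=False
  v=011: Γ:[p1=T, (p0 → p1)=T, p0=F] Δ:[(p2 ∧ p1)=T] refutes=False
  v=100: Γ:[p1=F, (p0 → p1)=F, p0=T] Δ:[(p2 ∧ p1)=F] refutes=False
  v=101: Γ:[p1=F, (p0 → p1)=F, p0=T] Δ:[(p2 ∧ p1)=F] refutes=False
  v=110: Γ:[p1=T, (p0 → p1)=T, p0=T] Δ:[(p2 ∧ p1)=F] refutes=True  ← countermodel

Result: NO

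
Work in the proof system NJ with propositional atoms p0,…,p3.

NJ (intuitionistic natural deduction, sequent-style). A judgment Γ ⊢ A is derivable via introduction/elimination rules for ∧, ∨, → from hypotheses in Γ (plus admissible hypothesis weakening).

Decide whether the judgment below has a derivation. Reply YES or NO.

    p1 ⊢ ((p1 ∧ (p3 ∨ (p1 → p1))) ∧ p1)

Derivation trace:
[∧I] p1 ⊢ ((p1 ∧ (p3 ∨ (p1 → p1))) ∧ p1)
  [∧I] p1 ⊢ (p1 ∧ (p3 ∨ (p1 → p1)))
    [Ax] p1 ⊢ p1
    [∨I₂]  ⊢ (p3 ∨ (p1 → p1))
      [→I]  ⊢ (p1 → p1)
        [Ax] p1 ⊢ p1
  [Ax] p1 ⊢ p1

Result: YES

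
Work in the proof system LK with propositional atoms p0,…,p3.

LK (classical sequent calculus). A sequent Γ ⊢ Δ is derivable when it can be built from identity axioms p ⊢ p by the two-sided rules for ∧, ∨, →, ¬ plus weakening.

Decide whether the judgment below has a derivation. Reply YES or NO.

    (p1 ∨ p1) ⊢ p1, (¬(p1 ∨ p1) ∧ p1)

Proof tree:
[∧R] (p1 ∨ p1) ⊢ p1, (¬(p1 ∨ p1) ∧ p1)
  [¬R]  ⊢ p1, ¬(p1 ∨ p1)
    [∨L] (p1 ∨ p1) ⊢ p1
      [Ax] p1 ⊢ p1
      [Ax] p1 ⊢ p1
  [∨L] (p1 ∨ p1) ⊢ p1
    [Ax] p1 ⊢ p1
    [Ax] p1 ⊢ p1

Result: YES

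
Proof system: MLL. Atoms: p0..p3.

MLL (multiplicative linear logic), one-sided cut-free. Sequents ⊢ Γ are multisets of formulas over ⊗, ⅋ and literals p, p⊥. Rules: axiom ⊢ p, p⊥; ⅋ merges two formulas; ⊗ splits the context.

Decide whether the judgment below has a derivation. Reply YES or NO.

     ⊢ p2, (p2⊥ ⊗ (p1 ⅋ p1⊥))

Derivation (root first):
[⊗]  ⊢ p2, (p2⊥ ⊗ (p1 ⅋ p1⊥))
  [Ax]  ⊢ p2, p2⊥
  [⅋]  ⊢ (p1 ⅋ p1⊥)
    [Ax]  ⊢ p1, p1⊥

Result: YES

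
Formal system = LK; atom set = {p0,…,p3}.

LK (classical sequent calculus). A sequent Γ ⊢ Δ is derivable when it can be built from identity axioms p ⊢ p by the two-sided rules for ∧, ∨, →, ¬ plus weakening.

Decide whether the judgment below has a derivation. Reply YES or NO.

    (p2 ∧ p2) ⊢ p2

Proof tree:
[∧L] (p2 ∧ p2) ⊢ p2
  [WL] p2, p2 ⊢ p2
    [Ax] p2 ⊢ p2

Result: YES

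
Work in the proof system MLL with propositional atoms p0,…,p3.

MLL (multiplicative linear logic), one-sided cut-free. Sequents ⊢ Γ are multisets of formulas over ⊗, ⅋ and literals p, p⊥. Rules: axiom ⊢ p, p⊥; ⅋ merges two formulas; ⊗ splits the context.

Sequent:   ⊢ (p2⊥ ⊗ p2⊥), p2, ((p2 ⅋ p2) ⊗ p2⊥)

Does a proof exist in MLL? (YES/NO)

Derivation trace:
[⊗]  ⊢ (p2⊥ ⊗ p2⊥), p2, ((p2 ⅋ p2) ⊗ p2⊥)
  [⅋]  ⊢ (p2⊥ ⊗ p2⊥), (p2 ⅋ p2)
    [⊗]  ⊢ p2, p2, (p2⊥ ⊗ p2⊥)
      [Ax]  ⊢ p2, p2⊥
      [Ax]  ⊢ p2, p2⊥
  [Ax]  ⊢ p2, p2⊥

Result: YES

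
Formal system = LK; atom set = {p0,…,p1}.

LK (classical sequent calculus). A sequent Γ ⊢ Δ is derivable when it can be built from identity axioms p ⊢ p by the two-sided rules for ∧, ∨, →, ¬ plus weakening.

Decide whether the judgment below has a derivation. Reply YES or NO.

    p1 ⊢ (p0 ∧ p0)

Truth-table refutation:
  v=00: Γ:[p1=F] Δ:[(p0 ∧ p0)=F] refutes=False
  v=01: Γ:[p1=T] Δ:[(p0 ∧ p0)=F] refutes=True  ← countermodel

Result: NO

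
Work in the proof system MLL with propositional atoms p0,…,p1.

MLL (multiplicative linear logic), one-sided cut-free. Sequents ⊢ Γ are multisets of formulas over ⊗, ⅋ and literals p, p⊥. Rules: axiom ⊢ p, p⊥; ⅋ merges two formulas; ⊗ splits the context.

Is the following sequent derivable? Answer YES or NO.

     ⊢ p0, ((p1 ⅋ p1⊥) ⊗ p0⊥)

Derivation (root first):
[⊗]  ⊢ p0, ((p1 ⅋ p1⊥) ⊗ p0⊥)
  [⅋]  ⊢ (p1 ⅋ p1⊥)
    [Ax]  ⊢ p1, p1⊥
  [Ax]  ⊢ p0, p0⊥

Result: YES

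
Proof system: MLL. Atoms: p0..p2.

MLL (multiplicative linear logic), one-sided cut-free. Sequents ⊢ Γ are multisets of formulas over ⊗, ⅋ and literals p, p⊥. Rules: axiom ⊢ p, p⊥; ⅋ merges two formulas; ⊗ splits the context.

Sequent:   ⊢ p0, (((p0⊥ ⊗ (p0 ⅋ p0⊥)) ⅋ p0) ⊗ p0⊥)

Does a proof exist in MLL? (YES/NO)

Derivation trace:
[⊗]  ⊢ p0, (((p0⊥ ⊗ (p0 ⅋ p0⊥)) ⅋ p0) ⊗ p0⊥)
  [⅋]  ⊢ ((p0⊥ ⊗ (p0 ⅋ p0⊥)) ⅋ p0)
    [⊗]  ⊢ p0, (p0⊥ ⊗ (p0 ⅋ p0⊥))
      [Ax]  ⊢ p0, p0⊥
      [⅋]  ⊢ (p0 ⅋ p0⊥)
        [Ax]  ⊢ p0, p0⊥
  [Ax]  ⊢ p0, p0⊥

Result: YES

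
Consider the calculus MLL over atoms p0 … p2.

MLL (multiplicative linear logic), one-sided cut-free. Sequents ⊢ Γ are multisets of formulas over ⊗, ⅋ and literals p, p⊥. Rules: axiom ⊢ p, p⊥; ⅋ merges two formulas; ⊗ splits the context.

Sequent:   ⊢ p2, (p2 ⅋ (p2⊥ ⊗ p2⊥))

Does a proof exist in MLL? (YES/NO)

Derivation trace:
[⅋]  ⊢ p2, (p2 ⅋ (p2⊥ ⊗ p2⊥))
  [⊗]  ⊢ p2, p2, (p2⊥ ⊗ p2⊥)
    [Ax]  ⊢ p2, p2⊥
    [Ax]  ⊢ p2, p2⊥

Result: YES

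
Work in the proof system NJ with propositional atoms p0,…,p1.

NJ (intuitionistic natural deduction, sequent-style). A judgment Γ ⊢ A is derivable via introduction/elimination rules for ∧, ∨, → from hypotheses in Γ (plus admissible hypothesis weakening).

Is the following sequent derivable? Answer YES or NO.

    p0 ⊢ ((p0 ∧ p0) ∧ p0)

Proof tree:
[∧I] p0 ⊢ ((p0 ∧ p0) ∧ p0)
  [∧I] p0 ⊢ (p0 ∧ p0)
    [Ax] p0 ⊢ p0
    [Ax] p0 ⊢ p0
  [Ax] p0 ⊢ p0

Result: YES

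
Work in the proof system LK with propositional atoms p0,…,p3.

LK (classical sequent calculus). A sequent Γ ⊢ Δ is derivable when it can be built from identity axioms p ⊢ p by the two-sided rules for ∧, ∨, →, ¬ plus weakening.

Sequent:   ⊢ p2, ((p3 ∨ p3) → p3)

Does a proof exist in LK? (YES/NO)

Derivation trace:
[→R]  ⊢ p2, ((p3 ∨ p3) → p3)
  [∨L] (p3 ∨ p3) ⊢ p2, p3
    [WR] p3 ⊢ p3, p2
      [Ax] p3 ⊢ p3
    [Ax] p3 ⊢ p3

Result: YES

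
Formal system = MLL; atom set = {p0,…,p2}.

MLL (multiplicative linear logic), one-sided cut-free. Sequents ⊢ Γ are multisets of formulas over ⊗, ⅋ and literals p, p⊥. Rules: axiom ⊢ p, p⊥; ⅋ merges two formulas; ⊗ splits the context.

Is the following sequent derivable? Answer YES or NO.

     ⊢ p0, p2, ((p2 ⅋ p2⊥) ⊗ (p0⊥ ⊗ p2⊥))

Derivation (root first):
[⊗]  ⊢ p0, p2, ((p2 ⅋ p2⊥) ⊗ (p0⊥ ⊗ p2⊥))
  [⅋]  ⊢ (p2 ⅋ p2⊥)
    [Ax]  ⊢ p2, p2⊥
  [⊗]  ⊢ p0, p2, (p0⊥ ⊗ p2⊥)
    [Ax]  ⊢ p0, p0⊥
    [Ax]  ⊢ p2, p2⊥

Result: YES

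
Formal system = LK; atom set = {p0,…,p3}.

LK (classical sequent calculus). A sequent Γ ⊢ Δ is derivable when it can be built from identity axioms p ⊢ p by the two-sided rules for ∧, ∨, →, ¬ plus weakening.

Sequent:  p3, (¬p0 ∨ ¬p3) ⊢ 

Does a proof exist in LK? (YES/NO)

Truth-table refutation:
  v=0000: Γ:[p3=F, (¬p0 ∨ ¬p3)=T] Δ:[] refutes=False
  v=0001: Γ:[p3=T, (¬p0 ∨ ¬p3)=T] Δ:[] refutes=True  ← countermodel

Result: NO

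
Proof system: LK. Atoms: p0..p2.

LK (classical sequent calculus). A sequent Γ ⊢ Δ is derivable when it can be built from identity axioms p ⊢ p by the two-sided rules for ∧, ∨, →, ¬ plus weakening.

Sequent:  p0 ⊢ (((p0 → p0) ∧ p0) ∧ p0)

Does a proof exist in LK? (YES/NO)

Derivation (root first):
[∧R] p0 ⊢ (((p0 → p0) ∧ p0) ∧ p0)
  [∧R] p0 ⊢ ((p0 → p0) ∧ p0)
    [→R]  ⊢ (p0 → p0)
      [Ax] p0 ⊢ p0
    [Ax] p0 ⊢ p0
  [Ax] p0 ⊢ p0

Result: YES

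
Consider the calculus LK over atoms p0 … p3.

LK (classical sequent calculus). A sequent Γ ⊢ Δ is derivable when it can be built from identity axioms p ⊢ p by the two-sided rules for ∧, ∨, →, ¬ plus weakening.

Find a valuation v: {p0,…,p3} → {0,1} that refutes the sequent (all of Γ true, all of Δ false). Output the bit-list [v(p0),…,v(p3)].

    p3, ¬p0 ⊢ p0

Search for a countermodel by truth-table:
  v=0000: Γ:[p3=F, ¬p0=T] Δ:[p0=F] refutes=False
  v=0001: Γ:[p3=T, ¬p0=T] Δ:[p0=F] refutes=True  ← countermodel

Result: [0, 0, 0, 1]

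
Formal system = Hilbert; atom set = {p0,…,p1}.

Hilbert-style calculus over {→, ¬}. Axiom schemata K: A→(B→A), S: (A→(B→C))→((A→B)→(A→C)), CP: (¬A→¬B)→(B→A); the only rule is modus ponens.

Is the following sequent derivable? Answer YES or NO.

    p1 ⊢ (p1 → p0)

Enumerate valuations to refute Γ ⊢ Δ:
  v=00: Γ:[p1=F] Δ:[(p1 → p0)=T] refutes=False
  v=01: Γ:[p1=T] Δ:[(p1 → p0)=F] refutes=True  ← countermodel

Result: NO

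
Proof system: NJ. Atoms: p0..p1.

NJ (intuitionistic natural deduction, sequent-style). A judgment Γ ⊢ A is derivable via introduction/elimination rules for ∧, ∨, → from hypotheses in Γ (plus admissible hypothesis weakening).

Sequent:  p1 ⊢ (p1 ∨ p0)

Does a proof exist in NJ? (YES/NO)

Derivation trace:
[∨I₁] p1 ⊢ (p1 ∨ p0)
  [→E] p1 ⊢ p1
    [→I]  ⊢ (p1 → p1)
      [Ax] p1 ⊢ p1
    [Ax] p1 ⊢ p1

Result: YES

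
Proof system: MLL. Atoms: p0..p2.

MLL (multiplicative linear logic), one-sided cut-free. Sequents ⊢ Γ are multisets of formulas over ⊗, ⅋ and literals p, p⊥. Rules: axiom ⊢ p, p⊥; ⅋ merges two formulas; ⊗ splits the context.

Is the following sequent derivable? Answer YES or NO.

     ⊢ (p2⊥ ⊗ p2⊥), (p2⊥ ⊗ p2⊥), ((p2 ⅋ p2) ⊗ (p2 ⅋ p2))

Proof tree:
[⊗]  ⊢ (p2⊥ ⊗ p2⊥), (p2⊥ ⊗ p2⊥), ((p2 ⅋ p2) ⊗ (p2 ⅋ p2))
  [⅋]  ⊢ (p2⊥ ⊗ p2⊥), (p2 ⅋ p2)
    [⊗]  ⊢ p2, p2, (p2⊥ ⊗ p2⊥)
      [Ax]  ⊢ p2, p2⊥
      [Ax]  ⊢ p2, p2⊥
  [⅋]  ⊢ (p2⊥ ⊗ p2⊥), (p2 ⅋ p2)
    [⊗]  ⊢ p2, p2, (p2⊥ ⊗ p2⊥)
      [Ax]  ⊢ p2, p2⊥
      [Ax]  ⊢ p2, p2⊥

Result: YES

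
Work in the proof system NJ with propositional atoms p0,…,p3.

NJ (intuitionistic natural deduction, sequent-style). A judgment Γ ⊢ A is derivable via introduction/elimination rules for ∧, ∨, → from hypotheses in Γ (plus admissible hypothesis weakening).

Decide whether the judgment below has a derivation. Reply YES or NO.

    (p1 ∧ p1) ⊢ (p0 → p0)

Derivation (root first):
[Wk] (p1 ∧ p1) ⊢ (p0 → p0)
  [→I]  ⊢ (p0 → p0)
    [Ax] p0 ⊢ p0

Result: YES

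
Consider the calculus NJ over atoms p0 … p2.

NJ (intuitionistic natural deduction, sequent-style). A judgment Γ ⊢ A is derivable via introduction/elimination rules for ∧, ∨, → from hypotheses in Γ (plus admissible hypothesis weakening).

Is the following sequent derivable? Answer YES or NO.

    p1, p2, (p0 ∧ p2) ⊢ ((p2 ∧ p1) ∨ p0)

Derivation (root first):
[Wk] p1, p2, (p0 ∧ p2) ⊢ ((p2 ∧ p1) ∨ p0)
  [∨I₁] p1, p2 ⊢ ((p2 ∧ p1) ∨ p0)
    [∧I] p1, p2 ⊢ (p2 ∧ p1)
      [Ax] p2 ⊢ p2
      [Ax] p1 ⊢ p1

Result: YES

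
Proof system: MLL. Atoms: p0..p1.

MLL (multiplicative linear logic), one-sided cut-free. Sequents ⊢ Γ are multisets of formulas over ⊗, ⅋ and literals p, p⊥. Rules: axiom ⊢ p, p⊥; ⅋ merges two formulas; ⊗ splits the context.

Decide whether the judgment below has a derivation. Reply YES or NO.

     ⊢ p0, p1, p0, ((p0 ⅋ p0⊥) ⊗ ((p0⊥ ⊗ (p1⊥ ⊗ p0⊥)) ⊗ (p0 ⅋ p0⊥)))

Derivation trace:
[⊗]  ⊢ p0, p1, p0, ((p0 ⅋ p0⊥) ⊗ ((p0⊥ ⊗ (p1⊥ ⊗ p0⊥)) ⊗ (p0 ⅋ p0⊥)))
  [⅋]  ⊢ (p0 ⅋ p0⊥)
    [Ax]  ⊢ p0, p0⊥
  [⊗]  ⊢ p0, p1, p0, ((p0⊥ ⊗ (p1⊥ ⊗ p0⊥)) ⊗ (p0 ⅋ p0⊥))
    [⊗]  ⊢ p0, p1, p0, (p0⊥ ⊗ (p1⊥ ⊗ p0⊥))
      [Ax]  ⊢ p0, p0⊥
      [⊗]  ⊢ p1, p0, (p1⊥ ⊗ p0⊥)
        [Ax]  ⊢ p1, p1⊥
        [Ax]  ⊢ p0, p0⊥
    [⅋]  ⊢ (p0 ⅋ p0⊥)
      [Ax]  ⊢ p0, p0⊥

Result: YES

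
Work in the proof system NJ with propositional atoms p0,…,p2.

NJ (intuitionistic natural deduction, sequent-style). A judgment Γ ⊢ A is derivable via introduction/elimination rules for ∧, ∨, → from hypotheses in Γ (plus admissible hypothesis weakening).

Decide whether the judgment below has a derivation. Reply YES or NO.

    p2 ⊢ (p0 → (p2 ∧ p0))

Derivation trace:
[→I] p2 ⊢ (p0 → (p2 ∧ p0))
  [∧I] p2, p0 ⊢ (p2 ∧ p0)
    [Ax] p2 ⊢ p2
    [Ax] p0 ⊢ p0

Result: YES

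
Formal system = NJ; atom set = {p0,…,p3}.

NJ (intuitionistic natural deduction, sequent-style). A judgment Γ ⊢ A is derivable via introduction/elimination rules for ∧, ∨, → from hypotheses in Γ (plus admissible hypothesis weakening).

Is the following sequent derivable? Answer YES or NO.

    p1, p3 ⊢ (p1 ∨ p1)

Derivation (root first):
[Wk] p1, p3 ⊢ (p1 ∨ p1)
  [∨I₁] p1 ⊢ (p1 ∨ p1)
    [Ax] p1 ⊢ p1

Result: YES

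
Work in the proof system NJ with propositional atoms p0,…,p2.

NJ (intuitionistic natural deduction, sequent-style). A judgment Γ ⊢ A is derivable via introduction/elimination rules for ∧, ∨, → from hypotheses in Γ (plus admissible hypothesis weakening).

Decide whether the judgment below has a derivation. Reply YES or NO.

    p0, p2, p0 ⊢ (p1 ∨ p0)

Derivation (root first):
[Wk] p0, p2, p0 ⊢ (p1 ∨ p0)
  [Wk] p0, p2 ⊢ (p1 ∨ p0)
    [∨I₂] p0 ⊢ (p1 ∨ p0)
      [Ax] p0 ⊢ p0

Result: YES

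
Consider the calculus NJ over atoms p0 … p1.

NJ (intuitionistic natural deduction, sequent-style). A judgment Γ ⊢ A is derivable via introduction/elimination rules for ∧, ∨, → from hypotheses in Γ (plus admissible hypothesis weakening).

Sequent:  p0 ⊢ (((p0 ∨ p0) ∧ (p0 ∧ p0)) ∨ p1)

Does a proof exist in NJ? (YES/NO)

Derivation trace:
[∨I₁] p0 ⊢ (((p0 ∨ p0) ∧ (p0 ∧ p0)) ∨ p1)
  [∧I] p0 ⊢ ((p0 ∨ p0) ∧ (p0 ∧ p0))
    [∨I₂] p0 ⊢ (p0 ∨ p0)
      [Ax] p0 ⊢ p0
    [∧I] p0 ⊢ (p0 ∧ p0)
      [Ax] p0 ⊢ p0
      [Ax] p0 ⊢ p0

Result: YES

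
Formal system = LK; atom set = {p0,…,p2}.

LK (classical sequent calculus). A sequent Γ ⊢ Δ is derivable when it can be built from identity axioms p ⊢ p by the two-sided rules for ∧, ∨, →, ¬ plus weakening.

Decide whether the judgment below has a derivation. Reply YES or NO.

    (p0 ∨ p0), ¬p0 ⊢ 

Derivation (root first):
[¬L] (p0 ∨ p0), ¬p0 ⊢ 
  [∨L] (p0 ∨ p0) ⊢ p0
    [Ax] p0 ⊢ p0
    [Ax] p0 ⊢ p0

Result: YES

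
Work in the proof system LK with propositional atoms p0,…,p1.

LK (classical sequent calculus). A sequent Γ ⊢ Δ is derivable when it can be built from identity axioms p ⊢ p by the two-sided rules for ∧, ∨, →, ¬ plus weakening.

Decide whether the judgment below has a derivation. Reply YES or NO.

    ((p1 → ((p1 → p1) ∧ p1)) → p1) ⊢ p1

Derivation (root first):
[→L] ((p1 → ((p1 → p1) ∧ p1)) → p1) ⊢ p1
  [→R]  ⊢ (p1 → ((p1 → p1) ∧ p1))
    [∧R] p1 ⊢ ((p1 → p1) ∧ p1)
      [→R]  ⊢ (p1 → p1)
        [Ax] p1 ⊢ p1
      [Ax] p1 ⊢ p1
  [Ax] p1 ⊢ p1

Result: YES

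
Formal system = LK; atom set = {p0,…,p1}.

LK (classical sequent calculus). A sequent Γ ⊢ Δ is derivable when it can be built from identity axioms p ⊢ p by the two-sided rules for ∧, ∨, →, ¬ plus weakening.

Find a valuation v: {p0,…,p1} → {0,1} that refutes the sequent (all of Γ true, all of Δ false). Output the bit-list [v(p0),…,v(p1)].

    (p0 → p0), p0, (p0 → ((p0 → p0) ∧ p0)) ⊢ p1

Truth-table refutation:
  v=00: Γ:[(p0 → p0)=T, p0=F, (p0 → ((p0 → p0) ∧ p0))=T] Δ:[p1=F] refutes=False
  v=01: Γ:[(p0 → p0)=T, p0=F, (p0 → ((p0 → p0) ∧ p0))=T] Δ:[p1=T] refutes=False
  v=10: Γ:[(p0 → p0)=T, p0=T, (p0 → ((p0 → p0) ∧ p0))=T] Δ:[p1=F] refutes=True  ← countermodel

Result: [1, 0]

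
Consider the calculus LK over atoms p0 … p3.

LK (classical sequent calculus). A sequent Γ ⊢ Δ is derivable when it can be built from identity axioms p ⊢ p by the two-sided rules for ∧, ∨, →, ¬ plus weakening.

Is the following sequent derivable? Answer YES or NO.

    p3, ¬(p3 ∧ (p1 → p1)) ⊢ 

Derivation trace:
[¬L] p3, ¬(p3 ∧ (p1 → p1)) ⊢ 
  [∧R] p3 ⊢ (p3 ∧ (p1 → p1))
    [Ax] p3 ⊢ p3
    [→R]  ⊢ (p1 → p1)
      [Ax] p1 ⊢ p1

Result: YES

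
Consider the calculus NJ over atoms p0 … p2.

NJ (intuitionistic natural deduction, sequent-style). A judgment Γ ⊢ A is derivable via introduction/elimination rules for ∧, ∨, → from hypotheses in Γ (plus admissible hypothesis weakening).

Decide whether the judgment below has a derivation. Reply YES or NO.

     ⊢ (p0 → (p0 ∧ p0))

Derivation (root first):
[→I]  ⊢ (p0 → (p0 ∧ p0))
  [∧I] p0 ⊢ (p0 ∧ p0)
    [Ax] p0 ⊢ p0
    [Ax] p0 ⊢ p0

Result: YES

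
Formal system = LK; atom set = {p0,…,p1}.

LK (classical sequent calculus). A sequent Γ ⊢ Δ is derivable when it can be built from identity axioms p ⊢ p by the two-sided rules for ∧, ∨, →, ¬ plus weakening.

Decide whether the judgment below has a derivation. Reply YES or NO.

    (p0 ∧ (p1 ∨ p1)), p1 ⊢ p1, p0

Derivation (root first):
[WL] (p0 ∧ (p1 ∨ p1)), p1 ⊢ p1, p0
  [∧L] (p0 ∧ (p1 ∨ p1)) ⊢ p1, p0
    [∨L] p0, (p1 ∨ p1) ⊢ p1, p0
      [WL] p0, p1 ⊢ p0
        [Ax] p0 ⊢ p0
      [Ax] p1 ⊢ p1

Result: YES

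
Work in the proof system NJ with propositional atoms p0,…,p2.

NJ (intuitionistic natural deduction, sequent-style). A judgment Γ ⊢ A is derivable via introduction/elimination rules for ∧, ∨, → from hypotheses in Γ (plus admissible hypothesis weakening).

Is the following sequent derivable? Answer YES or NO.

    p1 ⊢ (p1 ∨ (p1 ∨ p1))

Derivation (root first):
[∨I₂] p1 ⊢ (p1 ∨ (p1 ∨ p1))
  [∨I₁] p1 ⊢ (p1 ∨ p1)
    [Ax] p1 ⊢ p1

Result: YES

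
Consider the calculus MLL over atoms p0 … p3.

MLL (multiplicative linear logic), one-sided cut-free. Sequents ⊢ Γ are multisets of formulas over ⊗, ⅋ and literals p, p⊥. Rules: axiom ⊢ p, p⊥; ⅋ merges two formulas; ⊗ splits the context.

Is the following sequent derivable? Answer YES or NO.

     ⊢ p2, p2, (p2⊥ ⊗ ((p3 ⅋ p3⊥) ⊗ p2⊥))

Derivation (root first):
[⊗]  ⊢ p2, p2, (p2⊥ ⊗ ((p3 ⅋ p3⊥) ⊗ p2⊥))
  [Ax]  ⊢ p2, p2⊥
  [⊗]  ⊢ p2, ((p3 ⅋ p3⊥) ⊗ p2⊥)
    [⅋]  ⊢ (p3 ⅋ p3⊥)
      [Ax]  ⊢ p3, p3⊥
    [Ax]  ⊢ p2, p2⊥

Result: YES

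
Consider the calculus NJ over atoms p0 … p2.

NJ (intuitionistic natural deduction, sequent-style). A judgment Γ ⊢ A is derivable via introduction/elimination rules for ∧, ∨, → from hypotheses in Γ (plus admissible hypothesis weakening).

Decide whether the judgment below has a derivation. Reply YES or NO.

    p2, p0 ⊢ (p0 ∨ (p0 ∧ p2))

Derivation trace:
[∨I₂] p2, p0 ⊢ (p0 ∨ (p0 ∧ p2))
  [∧I] p2, p0 ⊢ (p0 ∧ p2)
    [Ax] p0 ⊢ p0
    [Ax] p2 ⊢ p2

Result: YES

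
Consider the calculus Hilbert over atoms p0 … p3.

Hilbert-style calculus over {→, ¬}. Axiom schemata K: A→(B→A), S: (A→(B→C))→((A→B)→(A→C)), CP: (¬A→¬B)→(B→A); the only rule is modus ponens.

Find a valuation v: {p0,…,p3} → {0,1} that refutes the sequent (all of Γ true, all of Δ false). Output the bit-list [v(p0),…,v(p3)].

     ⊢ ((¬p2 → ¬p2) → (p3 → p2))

Search for a countermodel by truth-table:
  v=0000: Γ:[] Δ:[((¬p2 → ¬p2) → (p3 → p2))=T] refutes=False
  v=0001: Γ:[] Δ:[((¬p2 → ¬p2) → (p3 → p2))=F] refutes=True  ← countermodel

Result: [0, 0, 0, 1]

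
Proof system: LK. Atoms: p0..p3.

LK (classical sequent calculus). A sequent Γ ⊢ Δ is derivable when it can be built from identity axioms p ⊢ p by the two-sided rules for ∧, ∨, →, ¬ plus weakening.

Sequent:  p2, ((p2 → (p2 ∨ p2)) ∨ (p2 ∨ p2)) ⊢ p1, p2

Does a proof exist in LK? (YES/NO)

Derivation trace:
[∨L] p2, ((p2 → (p2 ∨ p2)) ∨ (p2 ∨ p2)) ⊢ p1, p2
  [→L] p2, (p2 → (p2 ∨ p2)) ⊢ p2
    [Ax] p2 ⊢ p2
    [∨L] (p2 ∨ p2) ⊢ p2
      [Ax] p2 ⊢ p2
      [Ax] p2 ⊢ p2
  [WR] (p2 ∨ p2) ⊢ p2, p1
    [∨L] (p2 ∨ p2) ⊢ p2
      [Ax] p2 ⊢ p2
      [Ax] p2 ⊢ p2

Result: YES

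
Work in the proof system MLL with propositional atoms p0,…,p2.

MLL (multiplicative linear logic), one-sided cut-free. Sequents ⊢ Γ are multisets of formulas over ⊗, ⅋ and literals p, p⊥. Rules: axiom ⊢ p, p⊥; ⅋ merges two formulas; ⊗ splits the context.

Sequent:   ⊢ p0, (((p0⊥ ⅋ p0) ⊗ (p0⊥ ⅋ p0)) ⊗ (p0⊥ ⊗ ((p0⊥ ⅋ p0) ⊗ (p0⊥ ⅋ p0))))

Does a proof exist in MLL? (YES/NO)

Derivation (root first):
[⊗]  ⊢ p0, (((p0⊥ ⅋ p0) ⊗ (p0⊥ ⅋ p0)) ⊗ (p0⊥ ⊗ ((p0⊥ ⅋ p0) ⊗ (p0⊥ ⅋ p0))))
  [⊗]  ⊢ ((p0⊥ ⅋ p0) ⊗ (p0⊥ ⅋ p0))
    [⅋]  ⊢ (p0⊥ ⅋ p0)
      [Ax]  ⊢ p0, p0⊥
    [⅋]  ⊢ (p0⊥ ⅋ p0)
      [Ax]  ⊢ p0, p0⊥
  [⊗]  ⊢ p0, (p0⊥ ⊗ ((p0⊥ ⅋ p0) ⊗ (p0⊥ ⅋ p0)))
    [Ax]  ⊢ p0, p0⊥
    [⊗]  ⊢ ((p0⊥ ⅋ p0) ⊗ (p0⊥ ⅋ p0))
      [⅋]  ⊢ (p0⊥ ⅋ p0)
        [Ax]  ⊢ p0, p0⊥
      [⅋]  ⊢ (p0⊥ ⅋ p0)
        [Ax]  ⊢ p0, p0⊥

Result: YES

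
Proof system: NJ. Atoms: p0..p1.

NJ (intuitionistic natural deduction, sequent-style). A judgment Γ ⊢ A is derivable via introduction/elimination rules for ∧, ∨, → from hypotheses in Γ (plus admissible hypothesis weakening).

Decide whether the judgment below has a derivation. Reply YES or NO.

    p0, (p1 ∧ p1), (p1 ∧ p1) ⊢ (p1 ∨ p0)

Derivation (root first):
[Wk] p0, (p1 ∧ p1), (p1 ∧ p1) ⊢ (p1 ∨ p0)
  [Wk] p0, (p1 ∧ p1) ⊢ (p1 ∨ p0)
    [∨I₂] p0 ⊢ (p1 ∨ p0)
      [Ax] p0 ⊢ p0

Result: YES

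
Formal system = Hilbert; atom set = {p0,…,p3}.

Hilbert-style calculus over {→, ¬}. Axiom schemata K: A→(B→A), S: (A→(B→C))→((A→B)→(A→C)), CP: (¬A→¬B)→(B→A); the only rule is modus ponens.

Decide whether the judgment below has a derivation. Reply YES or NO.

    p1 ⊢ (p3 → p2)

Truth-table refutation:
  v=0000: Γ:[p1=F] Δ:[(p3 → p2)=T] refutes=False
  v=0001: Γ:[p1=F] Δ:[(p3 → p2)=F] refutes=False
  v=0010: Γ:[p1=F] Δ:[(p3 → p2)=T] refutes=False
  v=0011: Γ:[p1=F] Δ:[(p3 → p2)=T] refutes=False
  v=0100: Γ:[p1=T] Δ:[(p3 → p2)=T] refutes=False
  v=0101: Γ:[p1=T] Δ:[(p3 → p2)=F] refutes=True  ← countermodel

Result: NO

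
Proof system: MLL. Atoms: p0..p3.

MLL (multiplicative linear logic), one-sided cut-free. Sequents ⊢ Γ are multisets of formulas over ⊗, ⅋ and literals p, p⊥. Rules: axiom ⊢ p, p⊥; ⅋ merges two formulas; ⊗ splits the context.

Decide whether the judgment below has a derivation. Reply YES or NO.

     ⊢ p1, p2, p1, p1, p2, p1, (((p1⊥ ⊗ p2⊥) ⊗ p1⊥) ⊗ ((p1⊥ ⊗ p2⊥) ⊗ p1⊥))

Derivation (root first):
[⊗]  ⊢ p1, p2, p1, p1, p2, p1, (((p1⊥ ⊗ p2⊥) ⊗ p1⊥) ⊗ ((p1⊥ ⊗ p2⊥) ⊗ p1⊥))
  [⊗]  ⊢ p1, p2, p1, ((p1⊥ ⊗ p2⊥) ⊗ p1⊥)
    [⊗]  ⊢ p1, p2, (p1⊥ ⊗ p2⊥)
      [Ax]  ⊢ p1, p1⊥
      [Ax]  ⊢ p2, p2⊥
    [Ax]  ⊢ p1, p1⊥
  [⊗]  ⊢ p1, p2, p1, ((p1⊥ ⊗ p2⊥) ⊗ p1⊥)
    [⊗]  ⊢ p1, p2, (p1⊥ ⊗ p2⊥)
      [Ax]  ⊢ p1, p1⊥
      [Ax]  ⊢ p2, p2⊥
    [Ax]  ⊢ p1, p1⊥

Result: YES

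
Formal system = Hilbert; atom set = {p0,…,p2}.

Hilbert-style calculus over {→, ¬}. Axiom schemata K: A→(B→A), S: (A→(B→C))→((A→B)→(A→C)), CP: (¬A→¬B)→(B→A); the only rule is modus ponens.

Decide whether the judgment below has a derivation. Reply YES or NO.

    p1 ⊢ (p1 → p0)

Search for a countermodel by truth-table:
  v=000: Γ:[p1=F] Δ:[(p1 → p0)=T] refutes=False
  v=001: Γ:[p1=F] Δ:[(p1 → p0)=T] refutes=False
  v=010: Γ:[p1=T] Δ:[(p1 → p0)=F] refutes=True  ← countermodel

Result: NO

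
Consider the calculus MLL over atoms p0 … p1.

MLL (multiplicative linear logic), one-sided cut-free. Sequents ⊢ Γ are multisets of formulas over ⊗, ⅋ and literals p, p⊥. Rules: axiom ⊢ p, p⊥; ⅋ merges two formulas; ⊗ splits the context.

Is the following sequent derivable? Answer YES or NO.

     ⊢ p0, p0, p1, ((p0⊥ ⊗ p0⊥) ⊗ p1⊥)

Proof tree:
[⊗]  ⊢ p0, p0, p1, ((p0⊥ ⊗ p0⊥) ⊗ p1⊥)
  [⊗]  ⊢ p0, p0, (p0⊥ ⊗ p0⊥)
    [Ax]  ⊢ p0, p0⊥
    [Ax]  ⊢ p0, p0⊥
  [Ax]  ⊢ p1, p1⊥

Result: YES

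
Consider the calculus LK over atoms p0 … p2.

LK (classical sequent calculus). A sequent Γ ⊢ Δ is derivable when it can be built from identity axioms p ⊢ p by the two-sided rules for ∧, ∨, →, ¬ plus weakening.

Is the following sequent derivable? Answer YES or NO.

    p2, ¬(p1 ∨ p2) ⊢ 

Derivation (root first):
[¬L] p2, ¬(p1 ∨ p2) ⊢ 
  [∨R] p2 ⊢ (p1 ∨ p2)
    [WR] p2 ⊢ p2, p1
      [Ax] p2 ⊢ p2

Result: YES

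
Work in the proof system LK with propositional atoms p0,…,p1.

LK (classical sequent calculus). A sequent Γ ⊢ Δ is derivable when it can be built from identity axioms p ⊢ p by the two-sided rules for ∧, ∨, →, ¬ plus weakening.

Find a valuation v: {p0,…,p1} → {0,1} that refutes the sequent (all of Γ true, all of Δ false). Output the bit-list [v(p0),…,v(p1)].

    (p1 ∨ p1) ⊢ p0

Truth-table refutation:
  v=00: Γ:[(p1 ∨ p1)=F] Δ:[p0=F] refutes=False
  v=01: Γ:[(p1 ∨ p1)=T] Δ:[p0=F] refutes=True  ← countermodel

Result: [0, 1]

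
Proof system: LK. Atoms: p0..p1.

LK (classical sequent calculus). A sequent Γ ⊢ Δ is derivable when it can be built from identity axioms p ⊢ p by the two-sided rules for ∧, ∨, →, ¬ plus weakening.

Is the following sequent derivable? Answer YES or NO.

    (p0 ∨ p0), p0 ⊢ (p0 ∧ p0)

Derivation (root first):
[∧R] (p0 ∨ p0), p0 ⊢ (p0 ∧ p0)
  [Ax] p0 ⊢ p0
  [∨L] (p0 ∨ p0) ⊢ p0
    [Ax] p0 ⊢ p0
    [Ax] p0 ⊢ p0

Result: YES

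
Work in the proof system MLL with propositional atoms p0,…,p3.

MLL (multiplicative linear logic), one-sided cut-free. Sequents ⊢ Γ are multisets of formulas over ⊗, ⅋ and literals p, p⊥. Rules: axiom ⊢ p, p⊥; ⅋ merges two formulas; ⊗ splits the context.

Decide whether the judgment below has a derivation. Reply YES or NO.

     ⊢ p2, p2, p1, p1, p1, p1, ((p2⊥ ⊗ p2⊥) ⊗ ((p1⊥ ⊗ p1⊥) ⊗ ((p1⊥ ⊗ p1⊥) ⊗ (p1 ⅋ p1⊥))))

Proof tree:
[⊗]  ⊢ p2, p2, p1, p1, p1, p1, ((p2⊥ ⊗ p2⊥) ⊗ ((p1⊥ ⊗ p1⊥) ⊗ ((p1⊥ ⊗ p1⊥) ⊗ (p1 ⅋ p1⊥))))
  [⊗]  ⊢ p2, p2, (p2⊥ ⊗ p2⊥)
    [Ax]  ⊢ p2, p2⊥
    [Ax]  ⊢ p2, p2⊥
  [⊗]  ⊢ p1, p1, p1, p1, ((p1⊥ ⊗ p1⊥) ⊗ ((p1⊥ ⊗ p1⊥) ⊗ (p1 ⅋ p1⊥)))
    [⊗]  ⊢ p1, p1, (p1⊥ ⊗ p1⊥)
      [Ax]  ⊢ p1, p1⊥
      [Ax]  ⊢ p1, p1⊥
    [⊗]  ⊢ p1, p1, ((p1⊥ ⊗ p1⊥) ⊗ (p1 ⅋ p1⊥))
      [⊗]  ⊢ p1, p1, (p1⊥ ⊗ p1⊥)
        [Ax]  ⊢ p1, p1⊥
        [Ax]  ⊢ p1, p1⊥
      [⅋]  ⊢ (p1 ⅋ p1⊥)
        [Ax]  ⊢ p1, p1⊥

Result: YES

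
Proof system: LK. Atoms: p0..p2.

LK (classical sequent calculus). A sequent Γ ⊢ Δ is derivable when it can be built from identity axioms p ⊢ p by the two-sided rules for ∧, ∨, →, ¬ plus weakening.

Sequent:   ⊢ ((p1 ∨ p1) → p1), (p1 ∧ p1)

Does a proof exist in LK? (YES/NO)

Derivation (root first):
[∧R]  ⊢ ((p1 ∨ p1) → p1), (p1 ∧ p1)
  [WR]  ⊢ ((p1 ∨ p1) → p1), p1
    [→R]  ⊢ ((p1 ∨ p1) → p1)
      [∨L] (p1 ∨ p1) ⊢ p1
        [Ax] p1 ⊢ p1
        [Ax] p1 ⊢ p1
  [WR]  ⊢ ((p1 ∨ p1) → p1), p1
    [→R]  ⊢ ((p1 ∨ p1) → p1)
      [∨L] (p1 ∨ p1) ⊢ p1
        [Ax] p1 ⊢ p1
        [Ax] p1 ⊢ p1

Result: YES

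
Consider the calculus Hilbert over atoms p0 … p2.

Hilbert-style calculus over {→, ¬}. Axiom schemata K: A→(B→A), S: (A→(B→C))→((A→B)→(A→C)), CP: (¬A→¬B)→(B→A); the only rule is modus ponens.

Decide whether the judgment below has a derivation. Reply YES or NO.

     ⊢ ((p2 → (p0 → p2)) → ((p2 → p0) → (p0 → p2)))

Truth-table refutation:
  v=000: Γ:[] Δ:[((p2 → (p0 → p2)) → ((p2 → p0) → (p0 → p2)))=T] refutes=False
  v=001: Γ:[] Δ:[((p2 → (p0 → p2)) → ((p2 → p0) → (p0 → p2)))=T] refutes=False
  v=010: Γ:[] Δ:[((p2 → (p0 → p2)) → ((p2 → p0) → (p0 → p2)))=T] refutes=False
  v=011: Γ:[] Δ:[((p2 → (p0 → p2)) → ((p2 → p0) → (p0 → p2)))=T] refutes=False
  v=100: Γ:[] Δ:[((p2 → (p0 → p2)) → ((p2 → p0) → (p0 → p2)))=F] refutes=True  ← countermodel

Result: NO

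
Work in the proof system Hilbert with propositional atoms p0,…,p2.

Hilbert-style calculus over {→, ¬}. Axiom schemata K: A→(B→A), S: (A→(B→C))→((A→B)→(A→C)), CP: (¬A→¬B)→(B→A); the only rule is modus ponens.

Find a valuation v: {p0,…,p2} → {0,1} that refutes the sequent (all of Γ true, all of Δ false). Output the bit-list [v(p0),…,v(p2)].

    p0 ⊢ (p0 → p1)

Enumerate valuations to refute Γ ⊢ Δ:
  v=000: Γ:[p0=F] Δ:[(p0 → p1)=T] refutes=False
  v=001: Γ:[p0=F] Δ:[(p0 → p1)=T] refutes=False
  v=010: Γ:[p0=F] Δ:[(p0 → p1)=T] refutes=False
  v=011: Γ:[p0=F] Δ:[(p0 → p1)=T] refutes=False
  v=100: Γ:[p0=T] Δ:[(p0 → p1)=F] refutes=True  ← countermodel

Result: [1, 0, 0]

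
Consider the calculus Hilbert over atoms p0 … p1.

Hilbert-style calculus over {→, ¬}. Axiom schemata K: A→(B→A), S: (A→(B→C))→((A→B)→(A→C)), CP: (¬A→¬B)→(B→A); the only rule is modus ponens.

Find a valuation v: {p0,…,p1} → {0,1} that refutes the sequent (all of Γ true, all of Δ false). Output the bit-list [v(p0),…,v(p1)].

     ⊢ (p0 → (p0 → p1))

Enumerate valuations to refute Γ ⊢ Δ:
  v=00: Γ:[] Δ:[(p0 → (p0 → p1))=T] refutes=False
  v=01: Γ:[] Δ:[(p0 → (p0 → p1))=T] refutes=False
  v=10: Γ:[] Δ:[(p0 → (p0 → p1))=F] refutes=True  ← countermodel

Result: [1, 0]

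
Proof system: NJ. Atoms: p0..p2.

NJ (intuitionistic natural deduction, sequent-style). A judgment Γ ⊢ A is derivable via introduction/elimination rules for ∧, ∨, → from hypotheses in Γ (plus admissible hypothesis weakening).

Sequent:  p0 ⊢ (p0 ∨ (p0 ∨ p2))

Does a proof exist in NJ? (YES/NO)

Proof tree:
[∨I₂] p0 ⊢ (p0 ∨ (p0 ∨ p2))
  [∨I₁] p0 ⊢ (p0 ∨ p2)
    [Ax] p0 ⊢ p0

Result: YES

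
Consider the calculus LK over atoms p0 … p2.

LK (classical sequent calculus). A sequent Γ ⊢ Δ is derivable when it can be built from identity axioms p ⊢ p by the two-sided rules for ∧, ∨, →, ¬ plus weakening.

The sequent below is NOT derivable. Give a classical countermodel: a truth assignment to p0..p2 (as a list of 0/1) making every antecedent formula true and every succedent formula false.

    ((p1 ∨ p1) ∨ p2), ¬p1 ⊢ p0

Search for a countermodel by truth-table:
  v=000: Γ:[((p1 ∨ p1) ∨ p2)=F, ¬p1=T] Δ:[p0=F] refutes=False
  v=001: Γ:[((p1 ∨ p1) ∨ p2)=T, ¬p1=T] Δ:[p0=F] refutes=True  ← countermodel

Result: [0, 0, 1]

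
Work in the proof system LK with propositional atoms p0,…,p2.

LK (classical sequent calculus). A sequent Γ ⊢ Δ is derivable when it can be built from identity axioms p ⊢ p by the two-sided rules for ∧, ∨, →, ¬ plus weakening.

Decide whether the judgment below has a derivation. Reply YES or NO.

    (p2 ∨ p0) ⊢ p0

Enumerate valuations to refute Γ ⊢ Δ:
  v=000: Γ:[(p2 ∨ p0)=F] Δ:[p0=F] refutes=False
  v=001: Γ:[(p2 ∨ p0)=T] Δ:[p0=F] refutes=True  ← countermodel

Result: NO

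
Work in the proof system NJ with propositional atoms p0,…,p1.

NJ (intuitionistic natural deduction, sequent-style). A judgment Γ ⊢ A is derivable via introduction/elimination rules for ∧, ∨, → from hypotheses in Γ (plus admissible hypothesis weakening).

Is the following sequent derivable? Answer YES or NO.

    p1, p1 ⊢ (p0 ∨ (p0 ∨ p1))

Derivation trace:
[Wk] p1, p1 ⊢ (p0 ∨ (p0 ∨ p1))
  [∨I₂] p1 ⊢ (p0 ∨ (p0 ∨ p1))
    [∨I₂] p1 ⊢ (p0 ∨ p1)
      [Ax] p1 ⊢ p1

Result: YES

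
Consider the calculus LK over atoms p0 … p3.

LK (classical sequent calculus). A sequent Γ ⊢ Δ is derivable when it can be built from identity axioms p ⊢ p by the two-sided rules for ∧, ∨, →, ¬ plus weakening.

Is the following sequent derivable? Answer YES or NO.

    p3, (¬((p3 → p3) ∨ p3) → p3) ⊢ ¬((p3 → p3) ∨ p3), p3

Proof tree:
[→L] p3, (¬((p3 → p3) ∨ p3) → p3) ⊢ ¬((p3 → p3) ∨ p3), p3
  [¬R] p3 ⊢ p3, ¬((p3 → p3) ∨ p3)
    [∨L] p3, ((p3 → p3) ∨ p3) ⊢ p3
      [→L] p3, (p3 → p3) ⊢ p3
        [Ax] p3 ⊢ p3
        [Ax] p3 ⊢ p3
      [Ax] p3 ⊢ p3
  [¬R] p3 ⊢ p3, ¬((p3 → p3) ∨ p3)
    [∨L] p3, ((p3 → p3) ∨ p3) ⊢ p3
      [→L] p3, (p3 → p3) ⊢ p3
        [Ax] p3 ⊢ p3
        [Ax] p3 ⊢ p3
      [Ax] p3 ⊢ p3

Result: YES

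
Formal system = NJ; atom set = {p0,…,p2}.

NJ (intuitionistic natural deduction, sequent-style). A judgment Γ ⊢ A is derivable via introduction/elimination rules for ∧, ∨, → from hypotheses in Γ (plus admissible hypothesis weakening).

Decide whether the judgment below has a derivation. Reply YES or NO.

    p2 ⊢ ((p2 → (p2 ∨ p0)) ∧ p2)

Derivation (root first):
[∧I] p2 ⊢ ((p2 → (p2 ∨ p0)) ∧ p2)
  [→I]  ⊢ (p2 → (p2 ∨ p0))
    [∨I₁] p2 ⊢ (p2 ∨ p0)
      [Ax] p2 ⊢ p2
  [Ax] p2 ⊢ p2

Result: YES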